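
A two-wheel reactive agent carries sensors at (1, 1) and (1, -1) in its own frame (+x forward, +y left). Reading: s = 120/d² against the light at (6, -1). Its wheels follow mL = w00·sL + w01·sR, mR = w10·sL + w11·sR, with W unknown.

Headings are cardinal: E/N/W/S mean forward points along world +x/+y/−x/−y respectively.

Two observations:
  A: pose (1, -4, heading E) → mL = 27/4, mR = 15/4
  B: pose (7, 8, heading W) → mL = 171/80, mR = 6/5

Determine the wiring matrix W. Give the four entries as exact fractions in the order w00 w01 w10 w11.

obs A: pose=(1,-4,E) → sL=6, sR=15/4, mL=27/4, mR=15/4
obs B: pose=(7,8,W) → sL=15/8, sR=6/5, mL=171/80, mR=6/5
sensor matrix S = [[6, 15/4], [15/8, 6/5]]; det S = 27/160
solve [mL_A; mL_B] = S·[w00; w01] and [mR_A; mR_B] = S·[w10; w11]:
  w00 = 1/2, w01 = 1, w10 = 0, w11 = 1

1/2 1 0 1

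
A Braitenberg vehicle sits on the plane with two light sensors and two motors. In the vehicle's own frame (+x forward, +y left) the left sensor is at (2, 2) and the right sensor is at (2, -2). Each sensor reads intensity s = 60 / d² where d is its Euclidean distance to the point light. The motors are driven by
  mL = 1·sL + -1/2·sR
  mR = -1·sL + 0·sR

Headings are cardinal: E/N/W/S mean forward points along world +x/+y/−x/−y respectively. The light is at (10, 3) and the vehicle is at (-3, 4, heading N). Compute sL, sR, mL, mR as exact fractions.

10/39 6/13 1/39 -10/39

left sensor world pos  = (-5, 6); dL² = 234
right sensor world pos = (-1, 6); dR² = 130
sL = 60/234 = 10/39
sR = 60/130 = 6/13
mL = 1·sL + -1/2·sR = 1/39
mR = -1·sL + 0·sR = -10/39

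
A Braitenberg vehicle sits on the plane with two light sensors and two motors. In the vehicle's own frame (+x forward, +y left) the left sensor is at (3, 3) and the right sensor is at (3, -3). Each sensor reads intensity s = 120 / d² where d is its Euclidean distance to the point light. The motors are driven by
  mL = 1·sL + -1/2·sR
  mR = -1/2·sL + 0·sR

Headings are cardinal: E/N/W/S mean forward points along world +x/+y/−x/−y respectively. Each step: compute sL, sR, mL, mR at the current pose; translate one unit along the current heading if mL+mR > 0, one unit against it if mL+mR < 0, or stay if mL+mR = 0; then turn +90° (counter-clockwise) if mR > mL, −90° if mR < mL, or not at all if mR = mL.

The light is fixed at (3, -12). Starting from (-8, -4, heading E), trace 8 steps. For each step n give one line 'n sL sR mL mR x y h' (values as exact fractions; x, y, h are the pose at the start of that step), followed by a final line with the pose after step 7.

0 24/37 120/89 -84/3293 -12/37 -8 -4 E
1 60/53 12/25 1182/1325 -30/53 -9 -4 S
2 120/241 24/65 4908/15665 -60/241 -9 -5 W
3 30/89 3/5 33/890 -15/89 -10 -5 N
4 120/181 120/109 2220/19729 -60/181 -10 -6 E
5 12/13 60/149 1398/1937 -6/13 -11 -6 S
6 120/293 120/353 24780/103429 -60/293 -11 -7 W
7 30/97 15/26 105/5044 -15/97 -12 -7 N
final -12 -8 E

n=0: pose=(-8,-4,E); sL=24/37, sR=120/89; mL=-84/3293, mR=-12/37; mL+mR=-1152/3293 → advance -1; mR−mL=-984/3293 → turn -1·90°
n=1: pose=(-9,-4,S); sL=60/53, sR=12/25; mL=1182/1325, mR=-30/53; mL+mR=432/1325 → advance +1; mR−mL=-1932/1325 → turn -1·90°
n=2: pose=(-9,-5,W); sL=120/241, sR=24/65; mL=4908/15665, mR=-60/241; mL+mR=1008/15665 → advance +1; mR−mL=-8808/15665 → turn -1·90°
n=3: pose=(-10,-5,N); sL=30/89, sR=3/5; mL=33/890, mR=-15/89; mL+mR=-117/890 → advance -1; mR−mL=-183/890 → turn -1·90°
n=4: pose=(-10,-6,E); sL=120/181, sR=120/109; mL=2220/19729, mR=-60/181; mL+mR=-4320/19729 → advance -1; mR−mL=-8760/19729 → turn -1·90°
n=5: pose=(-11,-6,S); sL=12/13, sR=60/149; mL=1398/1937, mR=-6/13; mL+mR=504/1937 → advance +1; mR−mL=-2292/1937 → turn -1·90°
n=6: pose=(-11,-7,W); sL=120/293, sR=120/353; mL=24780/103429, mR=-60/293; mL+mR=3600/103429 → advance +1; mR−mL=-45960/103429 → turn -1·90°
n=7: pose=(-12,-7,N); sL=30/97, sR=15/26; mL=105/5044, mR=-15/97; mL+mR=-675/5044 → advance -1; mR−mL=-885/5044 → turn -1·90°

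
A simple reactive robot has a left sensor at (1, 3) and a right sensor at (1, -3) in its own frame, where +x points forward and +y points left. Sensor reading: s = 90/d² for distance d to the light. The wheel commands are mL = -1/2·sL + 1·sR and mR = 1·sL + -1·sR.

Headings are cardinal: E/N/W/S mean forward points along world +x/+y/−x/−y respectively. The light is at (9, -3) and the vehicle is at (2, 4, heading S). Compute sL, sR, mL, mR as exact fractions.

left sensor world pos  = (5, 3); dL² = 52
right sensor world pos = (-1, 3); dR² = 136
sL = 90/52 = 45/26
sR = 90/136 = 45/68
mL = -1/2·sL + 1·sR = -45/221
mR = 1·sL + -1·sR = 945/884

45/26 45/68 -45/221 945/884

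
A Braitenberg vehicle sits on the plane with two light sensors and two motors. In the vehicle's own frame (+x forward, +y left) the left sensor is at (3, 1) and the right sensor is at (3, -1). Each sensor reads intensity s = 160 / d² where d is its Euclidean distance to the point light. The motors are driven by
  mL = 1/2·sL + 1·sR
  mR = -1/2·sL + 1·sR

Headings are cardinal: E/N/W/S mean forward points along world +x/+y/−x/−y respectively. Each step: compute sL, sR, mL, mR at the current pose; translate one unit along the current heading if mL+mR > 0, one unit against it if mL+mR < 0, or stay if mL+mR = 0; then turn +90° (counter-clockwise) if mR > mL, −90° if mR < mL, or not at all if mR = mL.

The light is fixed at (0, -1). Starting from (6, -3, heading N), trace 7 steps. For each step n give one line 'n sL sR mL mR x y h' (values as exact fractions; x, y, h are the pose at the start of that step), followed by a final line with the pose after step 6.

0 80/13 16/5 408/65 8/65 6 -3 N
1 160/81 32/17 3952/1377 1232/1377 6 -2 E
2 2 40/13 53/13 27/13 7 -2 S
3 32/5 160/17 1072/85 528/85 7 -3 W
4 80/13 16/5 408/65 8/65 6 -3 N
5 160/81 32/17 3952/1377 1232/1377 6 -2 E
6 2 40/13 53/13 27/13 7 -2 S
final 7 -3 W

n=0: pose=(6,-3,N); sL=80/13, sR=16/5; mL=408/65, mR=8/65; mL+mR=32/5 → advance +1; mR−mL=-80/13 → turn -1·90°
n=1: pose=(6,-2,E); sL=160/81, sR=32/17; mL=3952/1377, mR=1232/1377; mL+mR=64/17 → advance +1; mR−mL=-160/81 → turn -1·90°
n=2: pose=(7,-2,S); sL=2, sR=40/13; mL=53/13, mR=27/13; mL+mR=80/13 → advance +1; mR−mL=-2 → turn -1·90°
n=3: pose=(7,-3,W); sL=32/5, sR=160/17; mL=1072/85, mR=528/85; mL+mR=320/17 → advance +1; mR−mL=-32/5 → turn -1·90°
n=4: pose=(6,-3,N); sL=80/13, sR=16/5; mL=408/65, mR=8/65; mL+mR=32/5 → advance +1; mR−mL=-80/13 → turn -1·90°
n=5: pose=(6,-2,E); sL=160/81, sR=32/17; mL=3952/1377, mR=1232/1377; mL+mR=64/17 → advance +1; mR−mL=-160/81 → turn -1·90°
n=6: pose=(7,-2,S); sL=2, sR=40/13; mL=53/13, mR=27/13; mL+mR=80/13 → advance +1; mR−mL=-2 → turn -1·90°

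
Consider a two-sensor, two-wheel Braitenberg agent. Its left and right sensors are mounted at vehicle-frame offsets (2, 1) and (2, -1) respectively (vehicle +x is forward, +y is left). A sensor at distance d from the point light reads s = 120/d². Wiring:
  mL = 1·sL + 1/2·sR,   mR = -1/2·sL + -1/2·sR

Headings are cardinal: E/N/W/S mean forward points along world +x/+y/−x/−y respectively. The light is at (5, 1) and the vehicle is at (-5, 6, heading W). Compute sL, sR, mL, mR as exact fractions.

3/4 2/3 13/12 -17/24

left sensor world pos  = (-7, 5); dL² = 160
right sensor world pos = (-7, 7); dR² = 180
sL = 120/160 = 3/4
sR = 120/180 = 2/3
mL = 1·sL + 1/2·sR = 13/12
mR = -1/2·sL + -1/2·sR = -17/24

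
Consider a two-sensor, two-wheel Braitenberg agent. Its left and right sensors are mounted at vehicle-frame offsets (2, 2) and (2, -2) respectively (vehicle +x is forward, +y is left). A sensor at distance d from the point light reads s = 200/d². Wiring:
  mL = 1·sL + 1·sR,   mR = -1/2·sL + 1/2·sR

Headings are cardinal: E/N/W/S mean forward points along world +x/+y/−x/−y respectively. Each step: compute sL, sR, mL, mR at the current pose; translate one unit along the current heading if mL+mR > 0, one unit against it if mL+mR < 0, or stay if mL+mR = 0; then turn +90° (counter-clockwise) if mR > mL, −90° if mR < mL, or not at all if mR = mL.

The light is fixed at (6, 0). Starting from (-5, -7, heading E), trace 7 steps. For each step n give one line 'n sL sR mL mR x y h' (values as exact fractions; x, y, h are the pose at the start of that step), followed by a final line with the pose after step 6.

n=0: pose=(-5,-7,E); sL=100/53, sR=100/81; mL=13400/4293, mR=-1400/4293; mL+mR=4000/1431 → advance +1; mR−mL=-14800/4293 → turn -1·90°
n=1: pose=(-4,-7,S); sL=40/29, sR=8/9; mL=592/261, mR=-64/261; mL+mR=176/87 → advance +1; mR−mL=-656/261 → turn -1·90°
n=2: pose=(-4,-8,W); sL=50/61, sR=10/9; mL=1060/549, mR=80/549; mL+mR=380/183 → advance +1; mR−mL=-980/549 → turn -1·90°
n=3: pose=(-5,-8,N); sL=40/41, sR=200/117; mL=12880/4797, mR=1760/4797; mL+mR=4880/1599 → advance +1; mR−mL=-11120/4797 → turn -1·90°
n=4: pose=(-5,-7,E); sL=100/53, sR=100/81; mL=13400/4293, mR=-1400/4293; mL+mR=4000/1431 → advance +1; mR−mL=-14800/4293 → turn -1·90°
n=5: pose=(-4,-7,S); sL=40/29, sR=8/9; mL=592/261, mR=-64/261; mL+mR=176/87 → advance +1; mR−mL=-656/261 → turn -1·90°
n=6: pose=(-4,-8,W); sL=50/61, sR=10/9; mL=1060/549, mR=80/549; mL+mR=380/183 → advance +1; mR−mL=-980/549 → turn -1·90°

0 100/53 100/81 13400/4293 -1400/4293 -5 -7 E
1 40/29 8/9 592/261 -64/261 -4 -7 S
2 50/61 10/9 1060/549 80/549 -4 -8 W
3 40/41 200/117 12880/4797 1760/4797 -5 -8 N
4 100/53 100/81 13400/4293 -1400/4293 -5 -7 E
5 40/29 8/9 592/261 -64/261 -4 -7 S
6 50/61 10/9 1060/549 80/549 -4 -8 W
final -5 -8 N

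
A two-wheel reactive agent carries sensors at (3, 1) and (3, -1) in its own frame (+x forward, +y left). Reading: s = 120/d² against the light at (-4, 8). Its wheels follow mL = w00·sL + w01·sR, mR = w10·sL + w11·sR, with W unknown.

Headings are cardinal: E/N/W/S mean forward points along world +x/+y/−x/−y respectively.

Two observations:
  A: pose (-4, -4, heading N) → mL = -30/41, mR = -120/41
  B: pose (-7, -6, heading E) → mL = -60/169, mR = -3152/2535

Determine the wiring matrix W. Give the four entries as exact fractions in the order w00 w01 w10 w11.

obs A: pose=(-4,-4,N) → sL=60/41, sR=60/41, mL=-30/41, mR=-120/41
obs B: pose=(-7,-6,E) → sL=120/169, sR=8/15, mL=-60/169, mR=-3152/2535
sensor matrix S = [[60/41, 60/41], [120/169, 8/15]]; det S = -1792/6929
solve [mL_A; mL_B] = S·[w00; w01] and [mR_A; mR_B] = S·[w10; w11]:
  w00 = -1/2, w01 = 0, w10 = -1, w11 = -1

-1/2 0 -1 -1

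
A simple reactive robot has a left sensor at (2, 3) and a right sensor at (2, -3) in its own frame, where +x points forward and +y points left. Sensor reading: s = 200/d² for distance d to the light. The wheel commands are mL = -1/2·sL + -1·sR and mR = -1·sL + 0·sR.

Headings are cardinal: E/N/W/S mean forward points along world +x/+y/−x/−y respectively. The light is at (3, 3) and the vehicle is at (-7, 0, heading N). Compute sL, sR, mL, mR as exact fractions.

20/17 4 -78/17 -20/17

left sensor world pos  = (-10, 2); dL² = 170
right sensor world pos = (-4, 2); dR² = 50
sL = 200/170 = 20/17
sR = 200/50 = 4
mL = -1/2·sL + -1·sR = -78/17
mR = -1·sL + 0·sR = -20/17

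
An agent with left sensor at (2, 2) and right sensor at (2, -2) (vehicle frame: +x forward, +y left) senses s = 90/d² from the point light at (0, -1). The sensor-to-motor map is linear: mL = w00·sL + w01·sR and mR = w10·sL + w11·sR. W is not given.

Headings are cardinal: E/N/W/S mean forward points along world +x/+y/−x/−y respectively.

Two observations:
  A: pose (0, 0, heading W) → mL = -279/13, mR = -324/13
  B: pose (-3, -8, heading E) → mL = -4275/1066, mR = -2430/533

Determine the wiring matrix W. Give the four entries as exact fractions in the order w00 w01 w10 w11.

-1 -1/2 -1 -1

obs A: pose=(0,0,W) → sL=18, sR=90/13, mL=-279/13, mR=-324/13
obs B: pose=(-3,-8,E) → sL=45/13, sR=45/41, mL=-4275/1066, mR=-2430/533
sensor matrix S = [[18, 90/13], [45/13, 45/41]]; det S = -29160/6929
solve [mL_A; mL_B] = S·[w00; w01] and [mR_A; mR_B] = S·[w10; w11]:
  w00 = -1, w01 = -1/2, w10 = -1, w11 = -1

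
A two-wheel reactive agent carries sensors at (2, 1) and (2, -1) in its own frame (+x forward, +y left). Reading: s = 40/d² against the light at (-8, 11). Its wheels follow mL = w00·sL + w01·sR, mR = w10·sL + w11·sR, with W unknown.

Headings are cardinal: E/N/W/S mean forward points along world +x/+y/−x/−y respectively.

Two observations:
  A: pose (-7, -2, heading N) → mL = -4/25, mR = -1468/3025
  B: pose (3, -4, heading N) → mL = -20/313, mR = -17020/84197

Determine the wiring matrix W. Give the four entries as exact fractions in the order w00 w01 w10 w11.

0 -1/2 -1/2 -1

obs A: pose=(-7,-2,N) → sL=40/121, sR=8/25, mL=-4/25, mR=-1468/3025
obs B: pose=(3,-4,N) → sL=40/269, sR=40/313, mL=-20/313, mR=-17020/84197
sensor matrix S = [[40/121, 8/25], [40/269, 40/313]]; det S = -271872/50939185
solve [mL_A; mL_B] = S·[w00; w01] and [mR_A; mR_B] = S·[w10; w11]:
  w00 = 0, w01 = -1/2, w10 = -1/2, w11 = -1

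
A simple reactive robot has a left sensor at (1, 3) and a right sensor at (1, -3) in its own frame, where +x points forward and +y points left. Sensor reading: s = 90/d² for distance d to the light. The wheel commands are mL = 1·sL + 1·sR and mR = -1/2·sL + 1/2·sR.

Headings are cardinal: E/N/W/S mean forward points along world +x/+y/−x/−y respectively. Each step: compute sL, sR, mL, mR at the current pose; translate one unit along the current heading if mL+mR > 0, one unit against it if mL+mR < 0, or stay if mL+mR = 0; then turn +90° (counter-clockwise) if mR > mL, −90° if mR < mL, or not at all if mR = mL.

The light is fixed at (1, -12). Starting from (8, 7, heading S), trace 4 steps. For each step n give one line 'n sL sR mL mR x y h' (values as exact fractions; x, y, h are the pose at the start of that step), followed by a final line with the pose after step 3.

0 45/212 9/34 1719/3604 189/7208 8 7 S
1 10/29 10/53 820/1537 -120/1537 8 6 W
2 9/37 45/221 3654/8177 -162/8177 7 6 N
3 90/533 18/61 15084/32513 2052/32513 7 7 E
final 8 7 S

n=0: pose=(8,7,S); sL=45/212, sR=9/34; mL=1719/3604, mR=189/7208; mL+mR=3627/7208 → advance +1; mR−mL=-3249/7208 → turn -1·90°
n=1: pose=(8,6,W); sL=10/29, sR=10/53; mL=820/1537, mR=-120/1537; mL+mR=700/1537 → advance +1; mR−mL=-940/1537 → turn -1·90°
n=2: pose=(7,6,N); sL=9/37, sR=45/221; mL=3654/8177, mR=-162/8177; mL+mR=3492/8177 → advance +1; mR−mL=-3816/8177 → turn -1·90°
n=3: pose=(7,7,E); sL=90/533, sR=18/61; mL=15084/32513, mR=2052/32513; mL+mR=17136/32513 → advance +1; mR−mL=-13032/32513 → turn -1·90°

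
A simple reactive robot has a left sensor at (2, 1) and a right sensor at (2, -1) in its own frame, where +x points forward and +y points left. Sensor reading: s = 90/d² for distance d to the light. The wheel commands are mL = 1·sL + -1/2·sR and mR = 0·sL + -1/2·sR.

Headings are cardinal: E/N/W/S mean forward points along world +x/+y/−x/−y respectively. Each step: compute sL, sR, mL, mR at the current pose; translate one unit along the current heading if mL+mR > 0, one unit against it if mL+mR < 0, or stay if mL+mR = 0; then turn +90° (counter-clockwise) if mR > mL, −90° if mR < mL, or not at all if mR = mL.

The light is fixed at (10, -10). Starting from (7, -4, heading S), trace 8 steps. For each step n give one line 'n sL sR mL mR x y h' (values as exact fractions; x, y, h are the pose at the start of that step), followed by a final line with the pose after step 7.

n=0: pose=(7,-4,S); sL=9/2, sR=45/16; mL=99/32, mR=-45/32; mL+mR=27/16 → advance +1; mR−mL=-9/2 → turn -1·90°
n=1: pose=(7,-5,W); sL=90/41, sR=90/61; mL=3645/2501, mR=-45/61; mL+mR=1800/2501 → advance +1; mR−mL=-90/41 → turn -1·90°
n=2: pose=(6,-5,N); sL=45/37, sR=45/29; mL=945/2146, mR=-45/58; mL+mR=-360/1073 → advance -1; mR−mL=-45/37 → turn -1·90°
n=3: pose=(6,-6,E); sL=90/29, sR=90/13; mL=-135/377, mR=-45/13; mL+mR=-1440/377 → advance -1; mR−mL=-90/29 → turn -1·90°
n=4: pose=(5,-6,S); sL=9/2, sR=9/4; mL=27/8, mR=-9/8; mL+mR=9/4 → advance +1; mR−mL=-9/2 → turn -1·90°
n=5: pose=(5,-7,W); sL=90/53, sR=18/13; mL=693/689, mR=-9/13; mL+mR=216/689 → advance +1; mR−mL=-90/53 → turn -1·90°
n=6: pose=(4,-7,N); sL=45/37, sR=9/5; mL=117/370, mR=-9/10; mL+mR=-108/185 → advance -1; mR−mL=-45/37 → turn -1·90°
n=7: pose=(4,-8,E); sL=18/5, sR=90/17; mL=81/85, mR=-45/17; mL+mR=-144/85 → advance -1; mR−mL=-18/5 → turn -1·90°

0 9/2 45/16 99/32 -45/32 7 -4 S
1 90/41 90/61 3645/2501 -45/61 7 -5 W
2 45/37 45/29 945/2146 -45/58 6 -5 N
3 90/29 90/13 -135/377 -45/13 6 -6 E
4 9/2 9/4 27/8 -9/8 5 -6 S
5 90/53 18/13 693/689 -9/13 5 -7 W
6 45/37 9/5 117/370 -9/10 4 -7 N
7 18/5 90/17 81/85 -45/17 4 -8 E
final 3 -8 S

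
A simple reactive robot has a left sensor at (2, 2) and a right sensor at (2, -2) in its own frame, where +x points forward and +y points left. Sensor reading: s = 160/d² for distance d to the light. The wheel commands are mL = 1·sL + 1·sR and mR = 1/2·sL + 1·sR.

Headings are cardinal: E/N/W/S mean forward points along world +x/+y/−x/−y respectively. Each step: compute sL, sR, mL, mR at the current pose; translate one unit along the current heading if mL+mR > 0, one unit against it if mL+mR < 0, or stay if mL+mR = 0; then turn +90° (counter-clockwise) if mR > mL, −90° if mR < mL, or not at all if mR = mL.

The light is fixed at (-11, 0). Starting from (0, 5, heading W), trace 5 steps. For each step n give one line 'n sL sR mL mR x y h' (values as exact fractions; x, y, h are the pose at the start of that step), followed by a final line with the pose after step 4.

0 16/9 16/13 352/117 248/117 0 5 W
1 160/113 160/193 48960/21809 33520/21809 -1 5 N
2 10/13 1 23/13 18/13 -1 6 E
3 32/37 160/97 9024/3589 7472/3589 0 6 S
4 16/9 16/13 352/117 248/117 0 5 W
final -1 5 N

n=0: pose=(0,5,W); sL=16/9, sR=16/13; mL=352/117, mR=248/117; mL+mR=200/39 → advance +1; mR−mL=-8/9 → turn -1·90°
n=1: pose=(-1,5,N); sL=160/113, sR=160/193; mL=48960/21809, mR=33520/21809; mL+mR=82480/21809 → advance +1; mR−mL=-80/113 → turn -1·90°
n=2: pose=(-1,6,E); sL=10/13, sR=1; mL=23/13, mR=18/13; mL+mR=41/13 → advance +1; mR−mL=-5/13 → turn -1·90°
n=3: pose=(0,6,S); sL=32/37, sR=160/97; mL=9024/3589, mR=7472/3589; mL+mR=16496/3589 → advance +1; mR−mL=-16/37 → turn -1·90°
n=4: pose=(0,5,W); sL=16/9, sR=16/13; mL=352/117, mR=248/117; mL+mR=200/39 → advance +1; mR−mL=-8/9 → turn -1·90°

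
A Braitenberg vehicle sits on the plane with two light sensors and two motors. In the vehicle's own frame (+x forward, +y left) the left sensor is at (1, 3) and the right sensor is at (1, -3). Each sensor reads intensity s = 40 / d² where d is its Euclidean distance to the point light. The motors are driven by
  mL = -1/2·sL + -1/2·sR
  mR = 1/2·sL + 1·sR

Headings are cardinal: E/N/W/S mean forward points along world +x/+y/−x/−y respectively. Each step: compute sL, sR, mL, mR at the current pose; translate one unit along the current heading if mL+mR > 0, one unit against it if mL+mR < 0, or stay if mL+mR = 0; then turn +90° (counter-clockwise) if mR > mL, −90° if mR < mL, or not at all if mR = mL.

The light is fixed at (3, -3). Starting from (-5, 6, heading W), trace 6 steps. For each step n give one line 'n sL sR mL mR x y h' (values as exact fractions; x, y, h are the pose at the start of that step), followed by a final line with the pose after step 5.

0 40/117 8/45 -152/585 68/195 -5 6 W
1 2/5 5/26 -77/260 51/130 -6 6 S
2 8/37 40/89 -1096/3293 1836/3293 -6 5 E
3 20/101 20/53 -1540/5353 2550/5353 -5 5 N
4 40/117 8/45 -152/585 68/195 -5 6 W
5 2/5 5/26 -77/260 51/130 -6 6 S
final -6 5 E

n=0: pose=(-5,6,W); sL=40/117, sR=8/45; mL=-152/585, mR=68/195; mL+mR=4/45 → advance +1; mR−mL=356/585 → turn +1·90°
n=1: pose=(-6,6,S); sL=2/5, sR=5/26; mL=-77/260, mR=51/130; mL+mR=5/52 → advance +1; mR−mL=179/260 → turn +1·90°
n=2: pose=(-6,5,E); sL=8/37, sR=40/89; mL=-1096/3293, mR=1836/3293; mL+mR=20/89 → advance +1; mR−mL=2932/3293 → turn +1·90°
n=3: pose=(-5,5,N); sL=20/101, sR=20/53; mL=-1540/5353, mR=2550/5353; mL+mR=10/53 → advance +1; mR−mL=4090/5353 → turn +1·90°
n=4: pose=(-5,6,W); sL=40/117, sR=8/45; mL=-152/585, mR=68/195; mL+mR=4/45 → advance +1; mR−mL=356/585 → turn +1·90°
n=5: pose=(-6,6,S); sL=2/5, sR=5/26; mL=-77/260, mR=51/130; mL+mR=5/52 → advance +1; mR−mL=179/260 → turn +1·90°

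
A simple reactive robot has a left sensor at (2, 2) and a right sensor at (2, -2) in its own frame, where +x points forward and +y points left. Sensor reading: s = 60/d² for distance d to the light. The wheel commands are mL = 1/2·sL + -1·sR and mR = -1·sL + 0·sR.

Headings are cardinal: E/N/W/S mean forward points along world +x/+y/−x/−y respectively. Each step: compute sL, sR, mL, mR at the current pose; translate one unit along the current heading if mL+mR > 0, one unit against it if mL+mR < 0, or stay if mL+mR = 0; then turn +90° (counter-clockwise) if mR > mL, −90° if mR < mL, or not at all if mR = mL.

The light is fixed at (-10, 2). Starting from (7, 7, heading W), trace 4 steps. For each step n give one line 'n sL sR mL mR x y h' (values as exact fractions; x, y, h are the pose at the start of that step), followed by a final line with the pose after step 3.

n=0: pose=(7,7,W); sL=10/39, sR=30/137; mL=-485/5343, mR=-10/39; mL+mR=-1855/5343 → advance -1; mR−mL=-295/1781 → turn -1·90°
n=1: pose=(8,7,N); sL=12/61, sR=60/449; mL=-966/27389, mR=-12/61; mL+mR=-6354/27389 → advance -1; mR−mL=-4422/27389 → turn -1·90°
n=2: pose=(8,6,E); sL=15/109, sR=15/101; mL=-1755/22018, mR=-15/109; mL+mR=-4785/22018 → advance -1; mR−mL=-1275/22018 → turn -1·90°
n=3: pose=(7,6,S); sL=12/73, sR=60/229; mL=-3006/16717, mR=-12/73; mL+mR=-5754/16717 → advance -1; mR−mL=258/16717 → turn +1·90°

0 10/39 30/137 -485/5343 -10/39 7 7 W
1 12/61 60/449 -966/27389 -12/61 8 7 N
2 15/109 15/101 -1755/22018 -15/109 8 6 E
3 12/73 60/229 -3006/16717 -12/73 7 6 S
final 7 7 E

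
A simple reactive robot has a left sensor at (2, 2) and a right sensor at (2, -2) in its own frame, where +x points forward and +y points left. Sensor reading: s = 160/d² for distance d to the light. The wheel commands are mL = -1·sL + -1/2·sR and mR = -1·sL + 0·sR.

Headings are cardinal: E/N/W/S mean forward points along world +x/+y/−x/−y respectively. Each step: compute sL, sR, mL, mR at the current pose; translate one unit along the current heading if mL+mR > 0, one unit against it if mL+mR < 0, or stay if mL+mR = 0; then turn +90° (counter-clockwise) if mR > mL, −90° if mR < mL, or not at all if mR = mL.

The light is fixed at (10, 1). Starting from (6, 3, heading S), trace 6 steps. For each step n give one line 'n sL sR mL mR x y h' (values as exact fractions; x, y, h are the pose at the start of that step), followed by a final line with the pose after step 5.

0 40 40/9 -380/9 -40 6 3 S
1 160/29 32 -624/29 -160/29 6 4 E
2 80/37 80/17 -2840/629 -80/37 5 4 N
3 160/49 32/13 -2864/637 -160/49 5 3 W
4 40 40/9 -380/9 -40 6 3 S
5 160/29 32 -624/29 -160/29 6 4 E
final 5 4 N

n=0: pose=(6,3,S); sL=40, sR=40/9; mL=-380/9, mR=-40; mL+mR=-740/9 → advance -1; mR−mL=20/9 → turn +1·90°
n=1: pose=(6,4,E); sL=160/29, sR=32; mL=-624/29, mR=-160/29; mL+mR=-784/29 → advance -1; mR−mL=16 → turn +1·90°
n=2: pose=(5,4,N); sL=80/37, sR=80/17; mL=-2840/629, mR=-80/37; mL+mR=-4200/629 → advance -1; mR−mL=40/17 → turn +1·90°
n=3: pose=(5,3,W); sL=160/49, sR=32/13; mL=-2864/637, mR=-160/49; mL+mR=-4944/637 → advance -1; mR−mL=16/13 → turn +1·90°
n=4: pose=(6,3,S); sL=40, sR=40/9; mL=-380/9, mR=-40; mL+mR=-740/9 → advance -1; mR−mL=20/9 → turn +1·90°
n=5: pose=(6,4,E); sL=160/29, sR=32; mL=-624/29, mR=-160/29; mL+mR=-784/29 → advance -1; mR−mL=16 → turn +1·90°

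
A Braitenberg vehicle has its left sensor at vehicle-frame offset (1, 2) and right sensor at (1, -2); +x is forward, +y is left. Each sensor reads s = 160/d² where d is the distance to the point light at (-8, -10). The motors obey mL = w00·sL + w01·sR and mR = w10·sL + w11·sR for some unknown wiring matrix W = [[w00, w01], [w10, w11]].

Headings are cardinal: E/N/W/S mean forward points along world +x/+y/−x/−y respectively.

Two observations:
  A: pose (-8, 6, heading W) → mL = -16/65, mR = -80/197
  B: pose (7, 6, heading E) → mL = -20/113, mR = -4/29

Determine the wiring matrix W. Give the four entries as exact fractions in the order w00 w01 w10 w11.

0 -1/2 -1/2 0

obs A: pose=(-8,6,W) → sL=160/197, sR=32/65, mL=-16/65, mR=-80/197
obs B: pose=(7,6,E) → sL=8/29, sR=40/113, mL=-20/113, mR=-4/29
sensor matrix S = [[160/197, 32/65], [8/29, 40/113]]; det S = 6365184/41961985
solve [mL_A; mL_B] = S·[w00; w01] and [mR_A; mR_B] = S·[w10; w11]:
  w00 = 0, w01 = -1/2, w10 = -1/2, w11 = 0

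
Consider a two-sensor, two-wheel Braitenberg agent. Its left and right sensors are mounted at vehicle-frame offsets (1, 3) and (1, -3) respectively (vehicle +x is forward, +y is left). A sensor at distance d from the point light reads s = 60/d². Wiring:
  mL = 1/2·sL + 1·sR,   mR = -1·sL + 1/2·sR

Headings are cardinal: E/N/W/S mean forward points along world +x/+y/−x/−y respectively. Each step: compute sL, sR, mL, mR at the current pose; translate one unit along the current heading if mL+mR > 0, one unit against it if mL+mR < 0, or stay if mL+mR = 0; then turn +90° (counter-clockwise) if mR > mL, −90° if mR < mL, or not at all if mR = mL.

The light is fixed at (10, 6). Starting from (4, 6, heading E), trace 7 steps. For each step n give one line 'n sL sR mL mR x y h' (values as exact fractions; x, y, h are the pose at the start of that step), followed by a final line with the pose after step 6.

0 30/17 30/17 45/17 -15/17 4 6 E
1 12 12/13 90/13 -150/13 5 6 S
2 3/2 15/13 99/52 -12/13 5 7 W
3 12/17 60/13 1098/221 354/221 4 7 N
4 6/5 30/13 189/65 -3/65 4 8 E
5 12 12/13 90/13 -150/13 5 8 S
6 5/3 5/6 5/3 -5/4 5 9 W
final 4 9 N

n=0: pose=(4,6,E); sL=30/17, sR=30/17; mL=45/17, mR=-15/17; mL+mR=30/17 → advance +1; mR−mL=-60/17 → turn -1·90°
n=1: pose=(5,6,S); sL=12, sR=12/13; mL=90/13, mR=-150/13; mL+mR=-60/13 → advance -1; mR−mL=-240/13 → turn -1·90°
n=2: pose=(5,7,W); sL=3/2, sR=15/13; mL=99/52, mR=-12/13; mL+mR=51/52 → advance +1; mR−mL=-147/52 → turn -1·90°
n=3: pose=(4,7,N); sL=12/17, sR=60/13; mL=1098/221, mR=354/221; mL+mR=1452/221 → advance +1; mR−mL=-744/221 → turn -1·90°
n=4: pose=(4,8,E); sL=6/5, sR=30/13; mL=189/65, mR=-3/65; mL+mR=186/65 → advance +1; mR−mL=-192/65 → turn -1·90°
n=5: pose=(5,8,S); sL=12, sR=12/13; mL=90/13, mR=-150/13; mL+mR=-60/13 → advance -1; mR−mL=-240/13 → turn -1·90°
n=6: pose=(5,9,W); sL=5/3, sR=5/6; mL=5/3, mR=-5/4; mL+mR=5/12 → advance +1; mR−mL=-35/12 → turn -1·90°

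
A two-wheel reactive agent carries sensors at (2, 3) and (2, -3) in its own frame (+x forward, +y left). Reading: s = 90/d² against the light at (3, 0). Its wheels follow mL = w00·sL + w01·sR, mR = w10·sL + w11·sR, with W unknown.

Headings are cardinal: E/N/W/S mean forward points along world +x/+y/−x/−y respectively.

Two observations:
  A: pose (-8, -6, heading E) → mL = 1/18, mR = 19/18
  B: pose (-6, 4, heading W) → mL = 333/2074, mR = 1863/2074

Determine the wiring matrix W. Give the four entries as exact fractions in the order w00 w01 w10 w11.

obs A: pose=(-8,-6,E) → sL=1, sR=5/9, mL=1/18, mR=19/18
obs B: pose=(-6,4,W) → sL=45/61, sR=9/17, mL=333/2074, mR=1863/2074
sensor matrix S = [[1, 5/9], [45/61, 9/17]]; det S = 124/1037
solve [mL_A; mL_B] = S·[w00; w01] and [mR_A; mR_B] = S·[w10; w11]:
  w00 = -1/2, w01 = 1, w10 = 1/2, w11 = 1

-1/2 1 1/2 1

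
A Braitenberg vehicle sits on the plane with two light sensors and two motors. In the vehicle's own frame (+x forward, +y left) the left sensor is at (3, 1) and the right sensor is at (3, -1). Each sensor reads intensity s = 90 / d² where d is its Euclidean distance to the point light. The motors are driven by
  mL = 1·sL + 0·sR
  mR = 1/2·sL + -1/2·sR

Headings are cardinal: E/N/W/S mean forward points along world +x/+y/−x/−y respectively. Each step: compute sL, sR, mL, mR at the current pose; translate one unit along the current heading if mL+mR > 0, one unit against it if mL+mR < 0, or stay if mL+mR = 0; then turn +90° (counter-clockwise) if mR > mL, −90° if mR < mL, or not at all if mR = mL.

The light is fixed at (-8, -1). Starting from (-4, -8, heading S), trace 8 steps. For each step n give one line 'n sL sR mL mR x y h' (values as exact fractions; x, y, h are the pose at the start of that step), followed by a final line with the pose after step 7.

0 18/25 90/109 18/25 -144/2725 -4 -8 S
1 45/41 9/5 45/41 -72/205 -4 -9 W
2 90/29 90/41 90/29 540/1189 -5 -9 N
3 5/4 9/10 5/4 7/40 -5 -8 E
4 18/25 90/109 18/25 -144/2725 -4 -8 S
5 45/41 9/5 45/41 -72/205 -4 -9 W
6 90/29 90/41 90/29 540/1189 -5 -9 N
7 5/4 9/10 5/4 7/40 -5 -8 E
final -4 -8 S

n=0: pose=(-4,-8,S); sL=18/25, sR=90/109; mL=18/25, mR=-144/2725; mL+mR=1818/2725 → advance +1; mR−mL=-2106/2725 → turn -1·90°
n=1: pose=(-4,-9,W); sL=45/41, sR=9/5; mL=45/41, mR=-72/205; mL+mR=153/205 → advance +1; mR−mL=-297/205 → turn -1·90°
n=2: pose=(-5,-9,N); sL=90/29, sR=90/41; mL=90/29, mR=540/1189; mL+mR=4230/1189 → advance +1; mR−mL=-3150/1189 → turn -1·90°
n=3: pose=(-5,-8,E); sL=5/4, sR=9/10; mL=5/4, mR=7/40; mL+mR=57/40 → advance +1; mR−mL=-43/40 → turn -1·90°
n=4: pose=(-4,-8,S); sL=18/25, sR=90/109; mL=18/25, mR=-144/2725; mL+mR=1818/2725 → advance +1; mR−mL=-2106/2725 → turn -1·90°
n=5: pose=(-4,-9,W); sL=45/41, sR=9/5; mL=45/41, mR=-72/205; mL+mR=153/205 → advance +1; mR−mL=-297/205 → turn -1·90°
n=6: pose=(-5,-9,N); sL=90/29, sR=90/41; mL=90/29, mR=540/1189; mL+mR=4230/1189 → advance +1; mR−mL=-3150/1189 → turn -1·90°
n=7: pose=(-5,-8,E); sL=5/4, sR=9/10; mL=5/4, mR=7/40; mL+mR=57/40 → advance +1; mR−mL=-43/40 → turn -1·90°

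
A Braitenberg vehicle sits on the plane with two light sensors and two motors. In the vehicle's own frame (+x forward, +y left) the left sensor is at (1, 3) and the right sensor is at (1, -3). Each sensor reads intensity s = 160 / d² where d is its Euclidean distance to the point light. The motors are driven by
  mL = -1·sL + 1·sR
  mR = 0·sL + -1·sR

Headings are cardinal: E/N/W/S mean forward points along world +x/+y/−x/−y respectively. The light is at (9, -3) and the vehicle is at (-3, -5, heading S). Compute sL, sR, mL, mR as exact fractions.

16/9 80/117 -128/117 -80/117

left sensor world pos  = (0, -6); dL² = 90
right sensor world pos = (-6, -6); dR² = 234
sL = 160/90 = 16/9
sR = 160/234 = 80/117
mL = -1·sL + 1·sR = -128/117
mR = 0·sL + -1·sR = -80/117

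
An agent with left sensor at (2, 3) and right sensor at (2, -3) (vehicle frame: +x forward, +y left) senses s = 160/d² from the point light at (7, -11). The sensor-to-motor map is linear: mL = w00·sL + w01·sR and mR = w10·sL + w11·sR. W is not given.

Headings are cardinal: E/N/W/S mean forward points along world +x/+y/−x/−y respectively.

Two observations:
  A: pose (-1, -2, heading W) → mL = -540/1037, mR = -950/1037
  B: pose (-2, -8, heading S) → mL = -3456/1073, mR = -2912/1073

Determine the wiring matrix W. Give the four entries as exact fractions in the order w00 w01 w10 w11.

obs A: pose=(-1,-2,W) → sL=20/17, sR=40/61, mL=-540/1037, mR=-950/1037
obs B: pose=(-2,-8,S) → sL=160/37, sR=32/29, mL=-3456/1073, mR=-2912/1073
sensor matrix S = [[20/17, 40/61], [160/37, 32/29]]; det S = -1710720/1112701
solve [mL_A; mL_B] = S·[w00; w01] and [mR_A; mR_B] = S·[w10; w11]:
  w00 = -1, w01 = 1, w10 = -1/2, w11 = -1/2

-1 1 -1/2 -1/2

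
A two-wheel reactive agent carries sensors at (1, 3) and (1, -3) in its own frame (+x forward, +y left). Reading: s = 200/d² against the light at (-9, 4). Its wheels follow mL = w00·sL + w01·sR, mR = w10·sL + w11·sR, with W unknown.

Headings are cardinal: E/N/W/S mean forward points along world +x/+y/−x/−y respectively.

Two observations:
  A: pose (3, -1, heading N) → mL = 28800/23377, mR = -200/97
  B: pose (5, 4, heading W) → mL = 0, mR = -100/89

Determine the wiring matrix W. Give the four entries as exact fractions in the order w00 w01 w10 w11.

obs A: pose=(3,-1,N) → sL=200/97, sR=200/241, mL=28800/23377, mR=-200/97
obs B: pose=(5,4,W) → sL=100/89, sR=100/89, mL=0, mR=-100/89
sensor matrix S = [[200/97, 200/241], [100/89, 100/89]]; det S = 2880000/2080553
solve [mL_A; mL_B] = S·[w00; w01] and [mR_A; mR_B] = S·[w10; w11]:
  w00 = 1, w01 = -1, w10 = -1, w11 = 0

1 -1 -1 0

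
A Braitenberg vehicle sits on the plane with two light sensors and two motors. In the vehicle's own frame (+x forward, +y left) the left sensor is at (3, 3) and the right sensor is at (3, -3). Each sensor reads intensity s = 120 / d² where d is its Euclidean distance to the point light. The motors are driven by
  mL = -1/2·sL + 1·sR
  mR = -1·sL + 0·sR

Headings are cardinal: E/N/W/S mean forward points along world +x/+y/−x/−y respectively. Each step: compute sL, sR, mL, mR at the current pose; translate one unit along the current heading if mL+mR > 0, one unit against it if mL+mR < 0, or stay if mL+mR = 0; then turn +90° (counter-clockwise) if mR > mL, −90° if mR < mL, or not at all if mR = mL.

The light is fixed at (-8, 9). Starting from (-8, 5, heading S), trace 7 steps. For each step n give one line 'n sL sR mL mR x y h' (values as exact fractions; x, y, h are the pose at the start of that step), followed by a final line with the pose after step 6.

n=0: pose=(-8,5,S); sL=60/29, sR=60/29; mL=30/29, mR=-60/29; mL+mR=-30/29 → advance -1; mR−mL=-90/29 → turn -1·90°
n=1: pose=(-8,6,W); sL=8/3, sR=40/3; mL=12, mR=-8/3; mL+mR=28/3 → advance +1; mR−mL=-44/3 → turn -1·90°
n=2: pose=(-9,6,N); sL=15/2, sR=30; mL=105/4, mR=-15/2; mL+mR=75/4 → advance +1; mR−mL=-135/4 → turn -1·90°
n=3: pose=(-9,7,E); sL=24, sR=120/29; mL=-228/29, mR=-24; mL+mR=-924/29 → advance -1; mR−mL=-468/29 → turn -1·90°
n=4: pose=(-10,7,S); sL=60/13, sR=12/5; mL=6/65, mR=-60/13; mL+mR=-294/65 → advance -1; mR−mL=-306/65 → turn -1·90°
n=5: pose=(-10,8,W); sL=120/41, sR=120/29; mL=3180/1189, mR=-120/41; mL+mR=-300/1189 → advance -1; mR−mL=-6660/1189 → turn -1·90°
n=6: pose=(-9,8,N); sL=6, sR=15; mL=12, mR=-6; mL+mR=6 → advance +1; mR−mL=-18 → turn -1·90°

0 60/29 60/29 30/29 -60/29 -8 5 S
1 8/3 40/3 12 -8/3 -8 6 W
2 15/2 30 105/4 -15/2 -9 6 N
3 24 120/29 -228/29 -24 -9 7 E
4 60/13 12/5 6/65 -60/13 -10 7 S
5 120/41 120/29 3180/1189 -120/41 -10 8 W
6 6 15 12 -6 -9 8 N
final -9 9 E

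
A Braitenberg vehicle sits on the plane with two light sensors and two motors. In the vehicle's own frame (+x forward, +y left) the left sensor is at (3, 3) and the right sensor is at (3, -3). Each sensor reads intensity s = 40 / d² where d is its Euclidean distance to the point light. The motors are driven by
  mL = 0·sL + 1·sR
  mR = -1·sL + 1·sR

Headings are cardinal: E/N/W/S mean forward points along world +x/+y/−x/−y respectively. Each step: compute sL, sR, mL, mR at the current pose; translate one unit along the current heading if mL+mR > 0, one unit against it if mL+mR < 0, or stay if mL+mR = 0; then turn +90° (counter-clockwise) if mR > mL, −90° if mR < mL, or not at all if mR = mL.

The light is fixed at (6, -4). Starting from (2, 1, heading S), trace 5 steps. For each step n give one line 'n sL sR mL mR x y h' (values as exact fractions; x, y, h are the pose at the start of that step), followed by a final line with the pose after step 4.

0 8 40/53 40/53 -384/53 2 1 S
1 20/29 4/13 4/13 -144/377 2 2 W
2 40/117 40/81 40/81 160/1053 3 2 N
3 2/5 5/2 5/2 21/10 3 3 E
4 40/17 40/41 40/41 -960/697 4 3 S
final 4 4 W

n=0: pose=(2,1,S); sL=8, sR=40/53; mL=40/53, mR=-384/53; mL+mR=-344/53 → advance -1; mR−mL=-8 → turn -1·90°
n=1: pose=(2,2,W); sL=20/29, sR=4/13; mL=4/13, mR=-144/377; mL+mR=-28/377 → advance -1; mR−mL=-20/29 → turn -1·90°
n=2: pose=(3,2,N); sL=40/117, sR=40/81; mL=40/81, mR=160/1053; mL+mR=680/1053 → advance +1; mR−mL=-40/117 → turn -1·90°
n=3: pose=(3,3,E); sL=2/5, sR=5/2; mL=5/2, mR=21/10; mL+mR=23/5 → advance +1; mR−mL=-2/5 → turn -1·90°
n=4: pose=(4,3,S); sL=40/17, sR=40/41; mL=40/41, mR=-960/697; mL+mR=-280/697 → advance -1; mR−mL=-40/17 → turn -1·90°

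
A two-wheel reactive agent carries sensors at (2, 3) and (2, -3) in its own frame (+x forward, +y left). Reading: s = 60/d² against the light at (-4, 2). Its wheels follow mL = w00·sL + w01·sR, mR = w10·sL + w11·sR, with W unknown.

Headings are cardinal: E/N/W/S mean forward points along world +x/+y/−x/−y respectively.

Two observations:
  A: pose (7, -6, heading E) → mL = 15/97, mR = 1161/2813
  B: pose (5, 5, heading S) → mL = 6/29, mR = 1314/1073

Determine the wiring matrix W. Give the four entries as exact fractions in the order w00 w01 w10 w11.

obs A: pose=(7,-6,E) → sL=30/97, sR=6/29, mL=15/97, mR=1161/2813
obs B: pose=(5,5,S) → sL=12/29, sR=60/37, mL=6/29, mR=1314/1073
sensor matrix S = [[30/97, 6/29], [12/29, 60/37]]; det S = 1255392/3018349
solve [mL_A; mL_B] = S·[w00; w01] and [mR_A; mR_B] = S·[w10; w11]:
  w00 = 1/2, w01 = 0, w10 = 1, w11 = 1/2

1/2 0 1 1/2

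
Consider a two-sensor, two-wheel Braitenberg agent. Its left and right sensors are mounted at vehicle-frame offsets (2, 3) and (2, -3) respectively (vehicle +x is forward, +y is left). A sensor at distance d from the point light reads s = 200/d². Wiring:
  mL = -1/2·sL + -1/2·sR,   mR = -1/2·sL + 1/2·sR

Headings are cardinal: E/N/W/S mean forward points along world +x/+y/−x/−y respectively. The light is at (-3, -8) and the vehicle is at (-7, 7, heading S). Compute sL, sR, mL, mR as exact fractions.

20/17 100/109 -1940/1853 -240/1853

left sensor world pos  = (-4, 5); dL² = 170
right sensor world pos = (-10, 5); dR² = 218
sL = 200/170 = 20/17
sR = 200/218 = 100/109
mL = -1/2·sL + -1/2·sR = -1940/1853
mR = -1/2·sL + 1/2·sR = -240/1853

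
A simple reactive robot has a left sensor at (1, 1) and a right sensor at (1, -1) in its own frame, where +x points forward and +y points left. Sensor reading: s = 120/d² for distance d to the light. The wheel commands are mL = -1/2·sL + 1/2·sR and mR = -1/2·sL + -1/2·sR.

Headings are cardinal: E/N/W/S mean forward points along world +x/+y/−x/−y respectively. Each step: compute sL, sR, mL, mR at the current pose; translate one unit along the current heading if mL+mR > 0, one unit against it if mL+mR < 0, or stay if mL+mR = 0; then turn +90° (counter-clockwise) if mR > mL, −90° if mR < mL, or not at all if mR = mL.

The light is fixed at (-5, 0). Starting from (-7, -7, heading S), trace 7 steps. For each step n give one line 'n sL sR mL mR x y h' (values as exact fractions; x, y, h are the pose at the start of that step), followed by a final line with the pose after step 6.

n=0: pose=(-7,-7,S); sL=24/13, sR=120/73; mL=-96/949, mR=-1656/949; mL+mR=-24/13 → advance -1; mR−mL=-120/73 → turn -1·90°
n=1: pose=(-7,-6,W); sL=60/29, sR=60/17; mL=360/493, mR=-1380/493; mL+mR=-60/29 → advance -1; mR−mL=-60/17 → turn -1·90°
n=2: pose=(-6,-6,N); sL=120/29, sR=24/5; mL=48/145, mR=-648/145; mL+mR=-120/29 → advance -1; mR−mL=-24/5 → turn -1·90°
n=3: pose=(-6,-7,E); sL=10/3, sR=15/8; mL=-35/48, mR=-125/48; mL+mR=-10/3 → advance -1; mR−mL=-15/8 → turn -1·90°
n=4: pose=(-7,-7,S); sL=24/13, sR=120/73; mL=-96/949, mR=-1656/949; mL+mR=-24/13 → advance -1; mR−mL=-120/73 → turn -1·90°
n=5: pose=(-7,-6,W); sL=60/29, sR=60/17; mL=360/493, mR=-1380/493; mL+mR=-60/29 → advance -1; mR−mL=-60/17 → turn -1·90°
n=6: pose=(-6,-6,N); sL=120/29, sR=24/5; mL=48/145, mR=-648/145; mL+mR=-120/29 → advance -1; mR−mL=-24/5 → turn -1·90°

0 24/13 120/73 -96/949 -1656/949 -7 -7 S
1 60/29 60/17 360/493 -1380/493 -7 -6 W
2 120/29 24/5 48/145 -648/145 -6 -6 N
3 10/3 15/8 -35/48 -125/48 -6 -7 E
4 24/13 120/73 -96/949 -1656/949 -7 -7 S
5 60/29 60/17 360/493 -1380/493 -7 -6 W
6 120/29 24/5 48/145 -648/145 -6 -6 N
final -6 -7 E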